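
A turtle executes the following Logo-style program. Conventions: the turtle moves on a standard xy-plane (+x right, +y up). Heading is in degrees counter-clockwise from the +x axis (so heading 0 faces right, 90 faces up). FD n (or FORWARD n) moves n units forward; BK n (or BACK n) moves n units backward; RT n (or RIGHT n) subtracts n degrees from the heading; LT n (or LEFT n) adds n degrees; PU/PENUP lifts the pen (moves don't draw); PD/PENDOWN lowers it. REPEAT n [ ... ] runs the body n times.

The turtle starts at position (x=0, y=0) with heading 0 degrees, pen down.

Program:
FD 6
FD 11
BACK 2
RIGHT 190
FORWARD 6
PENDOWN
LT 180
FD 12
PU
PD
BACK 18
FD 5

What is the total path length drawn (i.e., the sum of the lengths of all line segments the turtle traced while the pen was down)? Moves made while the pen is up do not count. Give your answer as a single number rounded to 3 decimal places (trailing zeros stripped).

Executing turtle program step by step:
Start: pos=(0,0), heading=0, pen down
FD 6: (0,0) -> (6,0) [heading=0, draw]
FD 11: (6,0) -> (17,0) [heading=0, draw]
BK 2: (17,0) -> (15,0) [heading=0, draw]
RT 190: heading 0 -> 170
FD 6: (15,0) -> (9.091,1.042) [heading=170, draw]
PD: pen down
LT 180: heading 170 -> 350
FD 12: (9.091,1.042) -> (20.909,-1.042) [heading=350, draw]
PU: pen up
PD: pen down
BK 18: (20.909,-1.042) -> (3.182,2.084) [heading=350, draw]
FD 5: (3.182,2.084) -> (8.106,1.216) [heading=350, draw]
Final: pos=(8.106,1.216), heading=350, 7 segment(s) drawn

Segment lengths:
  seg 1: (0,0) -> (6,0), length = 6
  seg 2: (6,0) -> (17,0), length = 11
  seg 3: (17,0) -> (15,0), length = 2
  seg 4: (15,0) -> (9.091,1.042), length = 6
  seg 5: (9.091,1.042) -> (20.909,-1.042), length = 12
  seg 6: (20.909,-1.042) -> (3.182,2.084), length = 18
  seg 7: (3.182,2.084) -> (8.106,1.216), length = 5
Total = 60

Answer: 60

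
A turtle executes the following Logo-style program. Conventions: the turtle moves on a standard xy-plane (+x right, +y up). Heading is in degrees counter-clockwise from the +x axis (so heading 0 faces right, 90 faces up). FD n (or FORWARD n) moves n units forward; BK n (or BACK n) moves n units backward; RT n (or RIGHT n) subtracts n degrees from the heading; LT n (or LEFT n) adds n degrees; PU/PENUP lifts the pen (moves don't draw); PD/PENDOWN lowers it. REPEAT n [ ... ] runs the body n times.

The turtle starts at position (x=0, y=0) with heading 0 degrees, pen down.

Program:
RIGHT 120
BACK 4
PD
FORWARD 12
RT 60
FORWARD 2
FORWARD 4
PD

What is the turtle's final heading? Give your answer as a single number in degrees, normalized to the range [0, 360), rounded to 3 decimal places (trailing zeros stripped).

Executing turtle program step by step:
Start: pos=(0,0), heading=0, pen down
RT 120: heading 0 -> 240
BK 4: (0,0) -> (2,3.464) [heading=240, draw]
PD: pen down
FD 12: (2,3.464) -> (-4,-6.928) [heading=240, draw]
RT 60: heading 240 -> 180
FD 2: (-4,-6.928) -> (-6,-6.928) [heading=180, draw]
FD 4: (-6,-6.928) -> (-10,-6.928) [heading=180, draw]
PD: pen down
Final: pos=(-10,-6.928), heading=180, 4 segment(s) drawn

Answer: 180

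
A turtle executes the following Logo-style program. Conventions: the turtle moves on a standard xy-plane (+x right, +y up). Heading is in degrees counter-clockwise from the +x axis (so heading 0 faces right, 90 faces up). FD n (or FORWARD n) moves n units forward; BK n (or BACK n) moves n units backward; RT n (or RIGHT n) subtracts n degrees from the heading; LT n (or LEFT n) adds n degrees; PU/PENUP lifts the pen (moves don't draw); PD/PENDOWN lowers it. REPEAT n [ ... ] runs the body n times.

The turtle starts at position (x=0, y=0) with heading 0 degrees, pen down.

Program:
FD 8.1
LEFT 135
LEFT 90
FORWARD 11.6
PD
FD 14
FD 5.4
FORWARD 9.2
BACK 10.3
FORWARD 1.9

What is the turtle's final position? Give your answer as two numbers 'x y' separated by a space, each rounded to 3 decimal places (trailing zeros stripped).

Answer: -14.386 -22.486

Derivation:
Executing turtle program step by step:
Start: pos=(0,0), heading=0, pen down
FD 8.1: (0,0) -> (8.1,0) [heading=0, draw]
LT 135: heading 0 -> 135
LT 90: heading 135 -> 225
FD 11.6: (8.1,0) -> (-0.102,-8.202) [heading=225, draw]
PD: pen down
FD 14: (-0.102,-8.202) -> (-10.002,-18.102) [heading=225, draw]
FD 5.4: (-10.002,-18.102) -> (-13.82,-21.92) [heading=225, draw]
FD 9.2: (-13.82,-21.92) -> (-20.326,-28.426) [heading=225, draw]
BK 10.3: (-20.326,-28.426) -> (-13.042,-21.142) [heading=225, draw]
FD 1.9: (-13.042,-21.142) -> (-14.386,-22.486) [heading=225, draw]
Final: pos=(-14.386,-22.486), heading=225, 7 segment(s) drawn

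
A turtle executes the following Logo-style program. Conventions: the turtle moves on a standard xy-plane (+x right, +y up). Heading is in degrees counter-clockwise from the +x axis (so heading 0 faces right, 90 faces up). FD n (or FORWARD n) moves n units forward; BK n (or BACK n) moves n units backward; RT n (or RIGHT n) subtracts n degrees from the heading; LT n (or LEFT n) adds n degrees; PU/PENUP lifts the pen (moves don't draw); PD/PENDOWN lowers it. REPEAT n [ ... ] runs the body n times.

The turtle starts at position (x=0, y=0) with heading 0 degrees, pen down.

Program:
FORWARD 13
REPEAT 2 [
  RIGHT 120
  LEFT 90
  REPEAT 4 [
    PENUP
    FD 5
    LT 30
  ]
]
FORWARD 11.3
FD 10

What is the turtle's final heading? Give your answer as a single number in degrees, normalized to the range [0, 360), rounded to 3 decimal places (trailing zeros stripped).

Answer: 180

Derivation:
Executing turtle program step by step:
Start: pos=(0,0), heading=0, pen down
FD 13: (0,0) -> (13,0) [heading=0, draw]
REPEAT 2 [
  -- iteration 1/2 --
  RT 120: heading 0 -> 240
  LT 90: heading 240 -> 330
  REPEAT 4 [
    -- iteration 1/4 --
    PU: pen up
    FD 5: (13,0) -> (17.33,-2.5) [heading=330, move]
    LT 30: heading 330 -> 0
    -- iteration 2/4 --
    PU: pen up
    FD 5: (17.33,-2.5) -> (22.33,-2.5) [heading=0, move]
    LT 30: heading 0 -> 30
    -- iteration 3/4 --
    PU: pen up
    FD 5: (22.33,-2.5) -> (26.66,0) [heading=30, move]
    LT 30: heading 30 -> 60
    -- iteration 4/4 --
    PU: pen up
    FD 5: (26.66,0) -> (29.16,4.33) [heading=60, move]
    LT 30: heading 60 -> 90
  ]
  -- iteration 2/2 --
  RT 120: heading 90 -> 330
  LT 90: heading 330 -> 60
  REPEAT 4 [
    -- iteration 1/4 --
    PU: pen up
    FD 5: (29.16,4.33) -> (31.66,8.66) [heading=60, move]
    LT 30: heading 60 -> 90
    -- iteration 2/4 --
    PU: pen up
    FD 5: (31.66,8.66) -> (31.66,13.66) [heading=90, move]
    LT 30: heading 90 -> 120
    -- iteration 3/4 --
    PU: pen up
    FD 5: (31.66,13.66) -> (29.16,17.99) [heading=120, move]
    LT 30: heading 120 -> 150
    -- iteration 4/4 --
    PU: pen up
    FD 5: (29.16,17.99) -> (24.83,20.49) [heading=150, move]
    LT 30: heading 150 -> 180
  ]
]
FD 11.3: (24.83,20.49) -> (13.53,20.49) [heading=180, move]
FD 10: (13.53,20.49) -> (3.53,20.49) [heading=180, move]
Final: pos=(3.53,20.49), heading=180, 1 segment(s) drawn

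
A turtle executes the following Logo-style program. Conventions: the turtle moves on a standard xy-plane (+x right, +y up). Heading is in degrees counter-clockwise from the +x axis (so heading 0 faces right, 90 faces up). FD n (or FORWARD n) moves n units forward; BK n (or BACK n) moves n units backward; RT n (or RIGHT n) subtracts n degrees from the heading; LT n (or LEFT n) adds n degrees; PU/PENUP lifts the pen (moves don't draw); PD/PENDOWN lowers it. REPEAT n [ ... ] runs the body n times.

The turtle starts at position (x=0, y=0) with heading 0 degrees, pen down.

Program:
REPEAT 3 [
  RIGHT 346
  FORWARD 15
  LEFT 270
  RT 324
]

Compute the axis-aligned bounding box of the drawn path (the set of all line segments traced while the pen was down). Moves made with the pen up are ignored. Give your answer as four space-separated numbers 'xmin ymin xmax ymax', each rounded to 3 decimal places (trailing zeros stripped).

Answer: 0 -16.65 34.137 3.629

Derivation:
Executing turtle program step by step:
Start: pos=(0,0), heading=0, pen down
REPEAT 3 [
  -- iteration 1/3 --
  RT 346: heading 0 -> 14
  FD 15: (0,0) -> (14.554,3.629) [heading=14, draw]
  LT 270: heading 14 -> 284
  RT 324: heading 284 -> 320
  -- iteration 2/3 --
  RT 346: heading 320 -> 334
  FD 15: (14.554,3.629) -> (28.036,-2.947) [heading=334, draw]
  LT 270: heading 334 -> 244
  RT 324: heading 244 -> 280
  -- iteration 3/3 --
  RT 346: heading 280 -> 294
  FD 15: (28.036,-2.947) -> (34.137,-16.65) [heading=294, draw]
  LT 270: heading 294 -> 204
  RT 324: heading 204 -> 240
]
Final: pos=(34.137,-16.65), heading=240, 3 segment(s) drawn

Segment endpoints: x in {0, 14.554, 28.036, 34.137}, y in {-16.65, -2.947, 0, 3.629}
xmin=0, ymin=-16.65, xmax=34.137, ymax=3.629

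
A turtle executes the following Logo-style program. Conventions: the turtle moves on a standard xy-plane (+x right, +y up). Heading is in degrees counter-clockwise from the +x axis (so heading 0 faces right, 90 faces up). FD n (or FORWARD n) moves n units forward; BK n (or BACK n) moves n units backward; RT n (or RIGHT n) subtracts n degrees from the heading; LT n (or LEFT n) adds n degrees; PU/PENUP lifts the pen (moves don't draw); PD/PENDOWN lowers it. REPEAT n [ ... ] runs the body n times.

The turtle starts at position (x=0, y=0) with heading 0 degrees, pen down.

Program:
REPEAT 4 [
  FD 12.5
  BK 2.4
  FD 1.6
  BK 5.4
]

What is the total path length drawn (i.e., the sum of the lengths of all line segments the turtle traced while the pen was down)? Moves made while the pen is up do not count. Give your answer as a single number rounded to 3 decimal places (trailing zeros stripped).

Answer: 87.6

Derivation:
Executing turtle program step by step:
Start: pos=(0,0), heading=0, pen down
REPEAT 4 [
  -- iteration 1/4 --
  FD 12.5: (0,0) -> (12.5,0) [heading=0, draw]
  BK 2.4: (12.5,0) -> (10.1,0) [heading=0, draw]
  FD 1.6: (10.1,0) -> (11.7,0) [heading=0, draw]
  BK 5.4: (11.7,0) -> (6.3,0) [heading=0, draw]
  -- iteration 2/4 --
  FD 12.5: (6.3,0) -> (18.8,0) [heading=0, draw]
  BK 2.4: (18.8,0) -> (16.4,0) [heading=0, draw]
  FD 1.6: (16.4,0) -> (18,0) [heading=0, draw]
  BK 5.4: (18,0) -> (12.6,0) [heading=0, draw]
  -- iteration 3/4 --
  FD 12.5: (12.6,0) -> (25.1,0) [heading=0, draw]
  BK 2.4: (25.1,0) -> (22.7,0) [heading=0, draw]
  FD 1.6: (22.7,0) -> (24.3,0) [heading=0, draw]
  BK 5.4: (24.3,0) -> (18.9,0) [heading=0, draw]
  -- iteration 4/4 --
  FD 12.5: (18.9,0) -> (31.4,0) [heading=0, draw]
  BK 2.4: (31.4,0) -> (29,0) [heading=0, draw]
  FD 1.6: (29,0) -> (30.6,0) [heading=0, draw]
  BK 5.4: (30.6,0) -> (25.2,0) [heading=0, draw]
]
Final: pos=(25.2,0), heading=0, 16 segment(s) drawn

Segment lengths:
  seg 1: (0,0) -> (12.5,0), length = 12.5
  seg 2: (12.5,0) -> (10.1,0), length = 2.4
  seg 3: (10.1,0) -> (11.7,0), length = 1.6
  seg 4: (11.7,0) -> (6.3,0), length = 5.4
  seg 5: (6.3,0) -> (18.8,0), length = 12.5
  seg 6: (18.8,0) -> (16.4,0), length = 2.4
  seg 7: (16.4,0) -> (18,0), length = 1.6
  seg 8: (18,0) -> (12.6,0), length = 5.4
  seg 9: (12.6,0) -> (25.1,0), length = 12.5
  seg 10: (25.1,0) -> (22.7,0), length = 2.4
  seg 11: (22.7,0) -> (24.3,0), length = 1.6
  seg 12: (24.3,0) -> (18.9,0), length = 5.4
  seg 13: (18.9,0) -> (31.4,0), length = 12.5
  seg 14: (31.4,0) -> (29,0), length = 2.4
  seg 15: (29,0) -> (30.6,0), length = 1.6
  seg 16: (30.6,0) -> (25.2,0), length = 5.4
Total = 87.6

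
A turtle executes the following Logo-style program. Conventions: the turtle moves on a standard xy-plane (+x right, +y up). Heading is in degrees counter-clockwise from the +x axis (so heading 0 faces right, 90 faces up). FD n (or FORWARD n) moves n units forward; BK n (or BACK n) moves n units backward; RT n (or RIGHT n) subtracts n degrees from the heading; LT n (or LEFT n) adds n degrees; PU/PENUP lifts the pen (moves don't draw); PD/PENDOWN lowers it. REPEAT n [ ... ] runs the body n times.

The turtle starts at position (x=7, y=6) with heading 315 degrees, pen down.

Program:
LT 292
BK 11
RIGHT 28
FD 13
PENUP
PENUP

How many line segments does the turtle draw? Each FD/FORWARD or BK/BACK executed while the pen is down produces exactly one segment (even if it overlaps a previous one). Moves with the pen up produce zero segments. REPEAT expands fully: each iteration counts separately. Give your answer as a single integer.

Answer: 2

Derivation:
Executing turtle program step by step:
Start: pos=(7,6), heading=315, pen down
LT 292: heading 315 -> 247
BK 11: (7,6) -> (11.298,16.126) [heading=247, draw]
RT 28: heading 247 -> 219
FD 13: (11.298,16.126) -> (1.195,7.944) [heading=219, draw]
PU: pen up
PU: pen up
Final: pos=(1.195,7.944), heading=219, 2 segment(s) drawn
Segments drawn: 2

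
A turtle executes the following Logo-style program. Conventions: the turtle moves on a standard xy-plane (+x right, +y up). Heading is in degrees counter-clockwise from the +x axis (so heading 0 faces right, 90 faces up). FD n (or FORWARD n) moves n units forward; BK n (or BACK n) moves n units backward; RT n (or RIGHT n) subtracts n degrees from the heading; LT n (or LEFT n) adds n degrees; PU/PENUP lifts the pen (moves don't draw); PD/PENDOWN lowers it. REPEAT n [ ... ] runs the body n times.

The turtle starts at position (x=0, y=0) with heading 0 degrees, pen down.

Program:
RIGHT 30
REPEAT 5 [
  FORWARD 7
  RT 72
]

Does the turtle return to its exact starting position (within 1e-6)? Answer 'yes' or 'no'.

Answer: yes

Derivation:
Executing turtle program step by step:
Start: pos=(0,0), heading=0, pen down
RT 30: heading 0 -> 330
REPEAT 5 [
  -- iteration 1/5 --
  FD 7: (0,0) -> (6.062,-3.5) [heading=330, draw]
  RT 72: heading 330 -> 258
  -- iteration 2/5 --
  FD 7: (6.062,-3.5) -> (4.607,-10.347) [heading=258, draw]
  RT 72: heading 258 -> 186
  -- iteration 3/5 --
  FD 7: (4.607,-10.347) -> (-2.355,-11.079) [heading=186, draw]
  RT 72: heading 186 -> 114
  -- iteration 4/5 --
  FD 7: (-2.355,-11.079) -> (-5.202,-4.684) [heading=114, draw]
  RT 72: heading 114 -> 42
  -- iteration 5/5 --
  FD 7: (-5.202,-4.684) -> (0,0) [heading=42, draw]
  RT 72: heading 42 -> 330
]
Final: pos=(0,0), heading=330, 5 segment(s) drawn

Start position: (0, 0)
Final position: (0, 0)
Distance = 0; < 1e-6 -> CLOSED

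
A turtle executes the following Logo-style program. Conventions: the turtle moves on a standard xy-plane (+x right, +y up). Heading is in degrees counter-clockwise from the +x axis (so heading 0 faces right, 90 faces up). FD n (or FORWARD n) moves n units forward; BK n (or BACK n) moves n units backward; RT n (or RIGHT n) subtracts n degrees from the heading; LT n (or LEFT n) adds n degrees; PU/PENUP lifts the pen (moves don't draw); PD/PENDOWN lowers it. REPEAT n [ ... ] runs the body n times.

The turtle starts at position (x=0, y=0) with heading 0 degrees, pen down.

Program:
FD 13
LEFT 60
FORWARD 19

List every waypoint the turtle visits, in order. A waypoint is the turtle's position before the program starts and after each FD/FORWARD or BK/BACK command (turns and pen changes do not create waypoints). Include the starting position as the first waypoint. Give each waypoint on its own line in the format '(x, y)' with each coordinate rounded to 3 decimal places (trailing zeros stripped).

Executing turtle program step by step:
Start: pos=(0,0), heading=0, pen down
FD 13: (0,0) -> (13,0) [heading=0, draw]
LT 60: heading 0 -> 60
FD 19: (13,0) -> (22.5,16.454) [heading=60, draw]
Final: pos=(22.5,16.454), heading=60, 2 segment(s) drawn
Waypoints (3 total):
(0, 0)
(13, 0)
(22.5, 16.454)

Answer: (0, 0)
(13, 0)
(22.5, 16.454)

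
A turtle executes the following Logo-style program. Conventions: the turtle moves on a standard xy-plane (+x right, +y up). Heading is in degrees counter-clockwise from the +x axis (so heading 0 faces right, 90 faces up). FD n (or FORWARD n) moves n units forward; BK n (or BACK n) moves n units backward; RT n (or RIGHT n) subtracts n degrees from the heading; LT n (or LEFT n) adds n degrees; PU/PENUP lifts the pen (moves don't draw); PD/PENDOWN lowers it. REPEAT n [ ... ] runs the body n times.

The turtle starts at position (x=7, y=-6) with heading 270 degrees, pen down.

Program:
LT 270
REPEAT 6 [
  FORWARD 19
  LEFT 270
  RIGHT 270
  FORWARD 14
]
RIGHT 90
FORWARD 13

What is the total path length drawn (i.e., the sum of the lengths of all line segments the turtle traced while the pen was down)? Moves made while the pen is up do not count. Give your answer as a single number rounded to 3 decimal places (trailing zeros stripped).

Executing turtle program step by step:
Start: pos=(7,-6), heading=270, pen down
LT 270: heading 270 -> 180
REPEAT 6 [
  -- iteration 1/6 --
  FD 19: (7,-6) -> (-12,-6) [heading=180, draw]
  LT 270: heading 180 -> 90
  RT 270: heading 90 -> 180
  FD 14: (-12,-6) -> (-26,-6) [heading=180, draw]
  -- iteration 2/6 --
  FD 19: (-26,-6) -> (-45,-6) [heading=180, draw]
  LT 270: heading 180 -> 90
  RT 270: heading 90 -> 180
  FD 14: (-45,-6) -> (-59,-6) [heading=180, draw]
  -- iteration 3/6 --
  FD 19: (-59,-6) -> (-78,-6) [heading=180, draw]
  LT 270: heading 180 -> 90
  RT 270: heading 90 -> 180
  FD 14: (-78,-6) -> (-92,-6) [heading=180, draw]
  -- iteration 4/6 --
  FD 19: (-92,-6) -> (-111,-6) [heading=180, draw]
  LT 270: heading 180 -> 90
  RT 270: heading 90 -> 180
  FD 14: (-111,-6) -> (-125,-6) [heading=180, draw]
  -- iteration 5/6 --
  FD 19: (-125,-6) -> (-144,-6) [heading=180, draw]
  LT 270: heading 180 -> 90
  RT 270: heading 90 -> 180
  FD 14: (-144,-6) -> (-158,-6) [heading=180, draw]
  -- iteration 6/6 --
  FD 19: (-158,-6) -> (-177,-6) [heading=180, draw]
  LT 270: heading 180 -> 90
  RT 270: heading 90 -> 180
  FD 14: (-177,-6) -> (-191,-6) [heading=180, draw]
]
RT 90: heading 180 -> 90
FD 13: (-191,-6) -> (-191,7) [heading=90, draw]
Final: pos=(-191,7), heading=90, 13 segment(s) drawn

Segment lengths:
  seg 1: (7,-6) -> (-12,-6), length = 19
  seg 2: (-12,-6) -> (-26,-6), length = 14
  seg 3: (-26,-6) -> (-45,-6), length = 19
  seg 4: (-45,-6) -> (-59,-6), length = 14
  seg 5: (-59,-6) -> (-78,-6), length = 19
  seg 6: (-78,-6) -> (-92,-6), length = 14
  seg 7: (-92,-6) -> (-111,-6), length = 19
  seg 8: (-111,-6) -> (-125,-6), length = 14
  seg 9: (-125,-6) -> (-144,-6), length = 19
  seg 10: (-144,-6) -> (-158,-6), length = 14
  seg 11: (-158,-6) -> (-177,-6), length = 19
  seg 12: (-177,-6) -> (-191,-6), length = 14
  seg 13: (-191,-6) -> (-191,7), length = 13
Total = 211

Answer: 211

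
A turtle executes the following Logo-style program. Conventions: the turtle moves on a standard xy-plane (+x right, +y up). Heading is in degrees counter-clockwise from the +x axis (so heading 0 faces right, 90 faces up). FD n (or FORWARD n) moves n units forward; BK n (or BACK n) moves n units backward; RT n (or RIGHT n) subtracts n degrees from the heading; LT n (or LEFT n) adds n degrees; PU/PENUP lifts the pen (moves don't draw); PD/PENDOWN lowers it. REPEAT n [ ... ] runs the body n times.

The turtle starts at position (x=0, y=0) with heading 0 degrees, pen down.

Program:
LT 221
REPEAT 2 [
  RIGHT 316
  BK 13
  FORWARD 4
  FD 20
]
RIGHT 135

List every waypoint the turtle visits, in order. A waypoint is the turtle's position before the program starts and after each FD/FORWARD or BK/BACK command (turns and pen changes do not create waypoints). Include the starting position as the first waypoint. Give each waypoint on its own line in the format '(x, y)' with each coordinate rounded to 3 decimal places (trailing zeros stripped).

Executing turtle program step by step:
Start: pos=(0,0), heading=0, pen down
LT 221: heading 0 -> 221
REPEAT 2 [
  -- iteration 1/2 --
  RT 316: heading 221 -> 265
  BK 13: (0,0) -> (1.133,12.951) [heading=265, draw]
  FD 4: (1.133,12.951) -> (0.784,8.966) [heading=265, draw]
  FD 20: (0.784,8.966) -> (-0.959,-10.958) [heading=265, draw]
  -- iteration 2/2 --
  RT 316: heading 265 -> 309
  BK 13: (-0.959,-10.958) -> (-9.14,-0.855) [heading=309, draw]
  FD 4: (-9.14,-0.855) -> (-6.623,-3.964) [heading=309, draw]
  FD 20: (-6.623,-3.964) -> (5.964,-19.507) [heading=309, draw]
]
RT 135: heading 309 -> 174
Final: pos=(5.964,-19.507), heading=174, 6 segment(s) drawn
Waypoints (7 total):
(0, 0)
(1.133, 12.951)
(0.784, 8.966)
(-0.959, -10.958)
(-9.14, -0.855)
(-6.623, -3.964)
(5.964, -19.507)

Answer: (0, 0)
(1.133, 12.951)
(0.784, 8.966)
(-0.959, -10.958)
(-9.14, -0.855)
(-6.623, -3.964)
(5.964, -19.507)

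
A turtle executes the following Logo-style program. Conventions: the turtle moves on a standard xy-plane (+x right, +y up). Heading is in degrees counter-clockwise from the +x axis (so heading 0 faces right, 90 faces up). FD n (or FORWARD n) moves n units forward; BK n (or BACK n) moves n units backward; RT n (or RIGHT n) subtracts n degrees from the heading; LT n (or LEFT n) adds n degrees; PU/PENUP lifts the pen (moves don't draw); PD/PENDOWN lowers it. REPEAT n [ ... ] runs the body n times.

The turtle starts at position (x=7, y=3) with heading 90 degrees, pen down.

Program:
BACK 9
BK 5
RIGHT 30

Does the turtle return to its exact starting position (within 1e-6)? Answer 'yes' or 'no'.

Answer: no

Derivation:
Executing turtle program step by step:
Start: pos=(7,3), heading=90, pen down
BK 9: (7,3) -> (7,-6) [heading=90, draw]
BK 5: (7,-6) -> (7,-11) [heading=90, draw]
RT 30: heading 90 -> 60
Final: pos=(7,-11), heading=60, 2 segment(s) drawn

Start position: (7, 3)
Final position: (7, -11)
Distance = 14; >= 1e-6 -> NOT closed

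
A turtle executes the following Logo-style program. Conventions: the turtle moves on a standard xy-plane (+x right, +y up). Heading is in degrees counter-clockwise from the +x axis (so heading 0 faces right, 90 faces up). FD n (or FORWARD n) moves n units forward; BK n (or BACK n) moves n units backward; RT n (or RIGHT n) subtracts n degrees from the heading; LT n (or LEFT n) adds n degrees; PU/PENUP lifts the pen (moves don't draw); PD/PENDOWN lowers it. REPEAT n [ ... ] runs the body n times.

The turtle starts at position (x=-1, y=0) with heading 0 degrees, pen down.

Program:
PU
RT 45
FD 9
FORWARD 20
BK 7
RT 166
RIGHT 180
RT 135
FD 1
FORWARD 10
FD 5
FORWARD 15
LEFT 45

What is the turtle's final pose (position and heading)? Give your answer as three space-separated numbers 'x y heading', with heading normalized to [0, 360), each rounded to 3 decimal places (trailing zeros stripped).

Answer: -15.523 -23.056 239

Derivation:
Executing turtle program step by step:
Start: pos=(-1,0), heading=0, pen down
PU: pen up
RT 45: heading 0 -> 315
FD 9: (-1,0) -> (5.364,-6.364) [heading=315, move]
FD 20: (5.364,-6.364) -> (19.506,-20.506) [heading=315, move]
BK 7: (19.506,-20.506) -> (14.556,-15.556) [heading=315, move]
RT 166: heading 315 -> 149
RT 180: heading 149 -> 329
RT 135: heading 329 -> 194
FD 1: (14.556,-15.556) -> (13.586,-15.798) [heading=194, move]
FD 10: (13.586,-15.798) -> (3.883,-18.217) [heading=194, move]
FD 5: (3.883,-18.217) -> (-0.968,-19.427) [heading=194, move]
FD 15: (-0.968,-19.427) -> (-15.523,-23.056) [heading=194, move]
LT 45: heading 194 -> 239
Final: pos=(-15.523,-23.056), heading=239, 0 segment(s) drawn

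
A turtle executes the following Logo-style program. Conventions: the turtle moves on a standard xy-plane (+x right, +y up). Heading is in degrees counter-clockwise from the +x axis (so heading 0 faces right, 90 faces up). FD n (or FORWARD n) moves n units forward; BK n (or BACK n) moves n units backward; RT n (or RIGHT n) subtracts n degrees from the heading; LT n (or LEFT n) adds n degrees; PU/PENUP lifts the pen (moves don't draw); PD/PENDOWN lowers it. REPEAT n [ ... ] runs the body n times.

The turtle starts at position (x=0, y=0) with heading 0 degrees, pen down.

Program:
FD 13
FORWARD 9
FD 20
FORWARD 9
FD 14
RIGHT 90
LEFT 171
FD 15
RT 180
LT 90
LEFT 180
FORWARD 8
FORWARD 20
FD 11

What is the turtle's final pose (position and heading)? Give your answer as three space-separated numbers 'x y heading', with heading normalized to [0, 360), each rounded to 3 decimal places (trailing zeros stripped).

Executing turtle program step by step:
Start: pos=(0,0), heading=0, pen down
FD 13: (0,0) -> (13,0) [heading=0, draw]
FD 9: (13,0) -> (22,0) [heading=0, draw]
FD 20: (22,0) -> (42,0) [heading=0, draw]
FD 9: (42,0) -> (51,0) [heading=0, draw]
FD 14: (51,0) -> (65,0) [heading=0, draw]
RT 90: heading 0 -> 270
LT 171: heading 270 -> 81
FD 15: (65,0) -> (67.347,14.815) [heading=81, draw]
RT 180: heading 81 -> 261
LT 90: heading 261 -> 351
LT 180: heading 351 -> 171
FD 8: (67.347,14.815) -> (59.445,16.067) [heading=171, draw]
FD 20: (59.445,16.067) -> (39.691,19.195) [heading=171, draw]
FD 11: (39.691,19.195) -> (28.827,20.916) [heading=171, draw]
Final: pos=(28.827,20.916), heading=171, 9 segment(s) drawn

Answer: 28.827 20.916 171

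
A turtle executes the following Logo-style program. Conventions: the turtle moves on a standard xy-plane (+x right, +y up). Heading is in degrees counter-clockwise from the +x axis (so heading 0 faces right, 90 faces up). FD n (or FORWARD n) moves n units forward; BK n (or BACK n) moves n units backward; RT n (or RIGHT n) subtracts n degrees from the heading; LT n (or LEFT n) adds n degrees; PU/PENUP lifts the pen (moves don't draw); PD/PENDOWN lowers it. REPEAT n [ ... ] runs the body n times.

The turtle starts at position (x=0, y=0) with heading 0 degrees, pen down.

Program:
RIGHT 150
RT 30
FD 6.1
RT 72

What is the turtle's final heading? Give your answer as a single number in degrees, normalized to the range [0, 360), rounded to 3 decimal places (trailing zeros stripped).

Executing turtle program step by step:
Start: pos=(0,0), heading=0, pen down
RT 150: heading 0 -> 210
RT 30: heading 210 -> 180
FD 6.1: (0,0) -> (-6.1,0) [heading=180, draw]
RT 72: heading 180 -> 108
Final: pos=(-6.1,0), heading=108, 1 segment(s) drawn

Answer: 108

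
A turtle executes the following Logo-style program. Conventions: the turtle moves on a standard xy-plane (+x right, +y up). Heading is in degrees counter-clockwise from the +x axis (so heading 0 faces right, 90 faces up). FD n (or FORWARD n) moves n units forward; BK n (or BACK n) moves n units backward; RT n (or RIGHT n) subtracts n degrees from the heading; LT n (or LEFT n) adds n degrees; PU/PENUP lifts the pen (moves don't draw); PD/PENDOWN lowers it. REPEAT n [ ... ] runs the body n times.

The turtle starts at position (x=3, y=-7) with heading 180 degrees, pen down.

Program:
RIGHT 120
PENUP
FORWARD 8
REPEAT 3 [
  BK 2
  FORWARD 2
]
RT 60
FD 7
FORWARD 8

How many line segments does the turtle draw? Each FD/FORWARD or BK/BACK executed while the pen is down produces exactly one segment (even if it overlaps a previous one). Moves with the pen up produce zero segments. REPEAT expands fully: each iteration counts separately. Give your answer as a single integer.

Executing turtle program step by step:
Start: pos=(3,-7), heading=180, pen down
RT 120: heading 180 -> 60
PU: pen up
FD 8: (3,-7) -> (7,-0.072) [heading=60, move]
REPEAT 3 [
  -- iteration 1/3 --
  BK 2: (7,-0.072) -> (6,-1.804) [heading=60, move]
  FD 2: (6,-1.804) -> (7,-0.072) [heading=60, move]
  -- iteration 2/3 --
  BK 2: (7,-0.072) -> (6,-1.804) [heading=60, move]
  FD 2: (6,-1.804) -> (7,-0.072) [heading=60, move]
  -- iteration 3/3 --
  BK 2: (7,-0.072) -> (6,-1.804) [heading=60, move]
  FD 2: (6,-1.804) -> (7,-0.072) [heading=60, move]
]
RT 60: heading 60 -> 0
FD 7: (7,-0.072) -> (14,-0.072) [heading=0, move]
FD 8: (14,-0.072) -> (22,-0.072) [heading=0, move]
Final: pos=(22,-0.072), heading=0, 0 segment(s) drawn
Segments drawn: 0

Answer: 0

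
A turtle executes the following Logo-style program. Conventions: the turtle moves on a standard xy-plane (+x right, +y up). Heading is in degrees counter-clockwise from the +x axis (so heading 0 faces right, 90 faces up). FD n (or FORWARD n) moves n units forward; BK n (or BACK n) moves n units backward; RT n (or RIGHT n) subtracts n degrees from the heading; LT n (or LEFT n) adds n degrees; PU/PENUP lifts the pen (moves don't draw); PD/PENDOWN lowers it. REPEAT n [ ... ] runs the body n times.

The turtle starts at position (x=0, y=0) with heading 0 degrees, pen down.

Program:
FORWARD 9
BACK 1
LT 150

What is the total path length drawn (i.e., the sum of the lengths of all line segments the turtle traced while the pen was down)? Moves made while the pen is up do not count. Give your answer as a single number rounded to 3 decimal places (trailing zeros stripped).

Answer: 10

Derivation:
Executing turtle program step by step:
Start: pos=(0,0), heading=0, pen down
FD 9: (0,0) -> (9,0) [heading=0, draw]
BK 1: (9,0) -> (8,0) [heading=0, draw]
LT 150: heading 0 -> 150
Final: pos=(8,0), heading=150, 2 segment(s) drawn

Segment lengths:
  seg 1: (0,0) -> (9,0), length = 9
  seg 2: (9,0) -> (8,0), length = 1
Total = 10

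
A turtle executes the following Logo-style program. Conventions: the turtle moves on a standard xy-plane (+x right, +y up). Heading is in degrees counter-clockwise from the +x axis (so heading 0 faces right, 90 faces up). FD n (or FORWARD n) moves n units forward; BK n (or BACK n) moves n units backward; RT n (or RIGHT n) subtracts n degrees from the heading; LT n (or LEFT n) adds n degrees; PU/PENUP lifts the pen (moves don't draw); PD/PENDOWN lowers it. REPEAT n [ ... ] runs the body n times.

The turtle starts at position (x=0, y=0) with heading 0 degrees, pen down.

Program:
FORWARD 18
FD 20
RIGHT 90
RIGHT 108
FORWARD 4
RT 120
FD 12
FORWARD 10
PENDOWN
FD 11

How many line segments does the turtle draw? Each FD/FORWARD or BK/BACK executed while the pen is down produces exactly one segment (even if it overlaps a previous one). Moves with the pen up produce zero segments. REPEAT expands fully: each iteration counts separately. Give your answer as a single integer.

Executing turtle program step by step:
Start: pos=(0,0), heading=0, pen down
FD 18: (0,0) -> (18,0) [heading=0, draw]
FD 20: (18,0) -> (38,0) [heading=0, draw]
RT 90: heading 0 -> 270
RT 108: heading 270 -> 162
FD 4: (38,0) -> (34.196,1.236) [heading=162, draw]
RT 120: heading 162 -> 42
FD 12: (34.196,1.236) -> (43.114,9.266) [heading=42, draw]
FD 10: (43.114,9.266) -> (50.545,15.957) [heading=42, draw]
PD: pen down
FD 11: (50.545,15.957) -> (58.72,23.317) [heading=42, draw]
Final: pos=(58.72,23.317), heading=42, 6 segment(s) drawn
Segments drawn: 6

Answer: 6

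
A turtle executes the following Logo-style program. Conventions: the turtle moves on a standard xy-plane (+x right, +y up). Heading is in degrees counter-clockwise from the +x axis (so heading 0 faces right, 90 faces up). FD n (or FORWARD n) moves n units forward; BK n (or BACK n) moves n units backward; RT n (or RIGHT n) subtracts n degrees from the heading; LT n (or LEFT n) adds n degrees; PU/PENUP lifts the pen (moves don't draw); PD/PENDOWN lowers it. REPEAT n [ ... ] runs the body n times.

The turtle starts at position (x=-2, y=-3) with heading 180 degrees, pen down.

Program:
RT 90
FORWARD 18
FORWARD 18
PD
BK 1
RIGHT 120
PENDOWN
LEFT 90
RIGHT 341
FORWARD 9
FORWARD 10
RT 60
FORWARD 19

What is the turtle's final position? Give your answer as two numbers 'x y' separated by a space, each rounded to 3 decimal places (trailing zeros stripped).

Answer: 19.59 56.837

Derivation:
Executing turtle program step by step:
Start: pos=(-2,-3), heading=180, pen down
RT 90: heading 180 -> 90
FD 18: (-2,-3) -> (-2,15) [heading=90, draw]
FD 18: (-2,15) -> (-2,33) [heading=90, draw]
PD: pen down
BK 1: (-2,33) -> (-2,32) [heading=90, draw]
RT 120: heading 90 -> 330
PD: pen down
LT 90: heading 330 -> 60
RT 341: heading 60 -> 79
FD 9: (-2,32) -> (-0.283,40.835) [heading=79, draw]
FD 10: (-0.283,40.835) -> (1.625,50.651) [heading=79, draw]
RT 60: heading 79 -> 19
FD 19: (1.625,50.651) -> (19.59,56.837) [heading=19, draw]
Final: pos=(19.59,56.837), heading=19, 6 segment(s) drawn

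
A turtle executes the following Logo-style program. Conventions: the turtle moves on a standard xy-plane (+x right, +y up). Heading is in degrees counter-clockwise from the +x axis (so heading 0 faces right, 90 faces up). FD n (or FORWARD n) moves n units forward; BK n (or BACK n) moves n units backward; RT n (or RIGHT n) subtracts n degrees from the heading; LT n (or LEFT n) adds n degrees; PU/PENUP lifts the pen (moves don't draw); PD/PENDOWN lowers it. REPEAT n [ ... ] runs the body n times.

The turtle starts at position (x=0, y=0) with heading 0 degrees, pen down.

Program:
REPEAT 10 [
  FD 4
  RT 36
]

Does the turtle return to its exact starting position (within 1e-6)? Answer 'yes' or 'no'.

Answer: yes

Derivation:
Executing turtle program step by step:
Start: pos=(0,0), heading=0, pen down
REPEAT 10 [
  -- iteration 1/10 --
  FD 4: (0,0) -> (4,0) [heading=0, draw]
  RT 36: heading 0 -> 324
  -- iteration 2/10 --
  FD 4: (4,0) -> (7.236,-2.351) [heading=324, draw]
  RT 36: heading 324 -> 288
  -- iteration 3/10 --
  FD 4: (7.236,-2.351) -> (8.472,-6.155) [heading=288, draw]
  RT 36: heading 288 -> 252
  -- iteration 4/10 --
  FD 4: (8.472,-6.155) -> (7.236,-9.96) [heading=252, draw]
  RT 36: heading 252 -> 216
  -- iteration 5/10 --
  FD 4: (7.236,-9.96) -> (4,-12.311) [heading=216, draw]
  RT 36: heading 216 -> 180
  -- iteration 6/10 --
  FD 4: (4,-12.311) -> (0,-12.311) [heading=180, draw]
  RT 36: heading 180 -> 144
  -- iteration 7/10 --
  FD 4: (0,-12.311) -> (-3.236,-9.96) [heading=144, draw]
  RT 36: heading 144 -> 108
  -- iteration 8/10 --
  FD 4: (-3.236,-9.96) -> (-4.472,-6.155) [heading=108, draw]
  RT 36: heading 108 -> 72
  -- iteration 9/10 --
  FD 4: (-4.472,-6.155) -> (-3.236,-2.351) [heading=72, draw]
  RT 36: heading 72 -> 36
  -- iteration 10/10 --
  FD 4: (-3.236,-2.351) -> (0,0) [heading=36, draw]
  RT 36: heading 36 -> 0
]
Final: pos=(0,0), heading=0, 10 segment(s) drawn

Start position: (0, 0)
Final position: (0, 0)
Distance = 0; < 1e-6 -> CLOSED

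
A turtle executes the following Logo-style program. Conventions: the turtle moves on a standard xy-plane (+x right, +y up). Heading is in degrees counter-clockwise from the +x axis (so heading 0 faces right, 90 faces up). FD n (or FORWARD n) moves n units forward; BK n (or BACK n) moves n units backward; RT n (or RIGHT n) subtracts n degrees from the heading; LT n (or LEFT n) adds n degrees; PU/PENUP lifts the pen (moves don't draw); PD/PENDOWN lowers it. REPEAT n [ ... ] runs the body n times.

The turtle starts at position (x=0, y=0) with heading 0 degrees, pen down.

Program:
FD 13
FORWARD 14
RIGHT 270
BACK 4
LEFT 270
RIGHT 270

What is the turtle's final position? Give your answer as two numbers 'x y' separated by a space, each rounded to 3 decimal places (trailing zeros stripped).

Answer: 27 -4

Derivation:
Executing turtle program step by step:
Start: pos=(0,0), heading=0, pen down
FD 13: (0,0) -> (13,0) [heading=0, draw]
FD 14: (13,0) -> (27,0) [heading=0, draw]
RT 270: heading 0 -> 90
BK 4: (27,0) -> (27,-4) [heading=90, draw]
LT 270: heading 90 -> 0
RT 270: heading 0 -> 90
Final: pos=(27,-4), heading=90, 3 segment(s) drawn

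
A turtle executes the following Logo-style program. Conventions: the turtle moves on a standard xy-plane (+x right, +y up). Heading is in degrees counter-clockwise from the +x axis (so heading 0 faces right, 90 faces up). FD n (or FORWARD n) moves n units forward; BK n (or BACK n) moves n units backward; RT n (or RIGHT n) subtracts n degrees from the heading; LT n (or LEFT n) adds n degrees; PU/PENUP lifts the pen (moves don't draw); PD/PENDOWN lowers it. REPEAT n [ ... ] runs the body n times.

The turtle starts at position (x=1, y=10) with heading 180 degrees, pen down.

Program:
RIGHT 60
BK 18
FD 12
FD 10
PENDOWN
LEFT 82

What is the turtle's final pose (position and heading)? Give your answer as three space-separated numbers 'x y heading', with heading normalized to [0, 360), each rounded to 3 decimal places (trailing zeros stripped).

Answer: -1 13.464 202

Derivation:
Executing turtle program step by step:
Start: pos=(1,10), heading=180, pen down
RT 60: heading 180 -> 120
BK 18: (1,10) -> (10,-5.588) [heading=120, draw]
FD 12: (10,-5.588) -> (4,4.804) [heading=120, draw]
FD 10: (4,4.804) -> (-1,13.464) [heading=120, draw]
PD: pen down
LT 82: heading 120 -> 202
Final: pos=(-1,13.464), heading=202, 3 segment(s) drawn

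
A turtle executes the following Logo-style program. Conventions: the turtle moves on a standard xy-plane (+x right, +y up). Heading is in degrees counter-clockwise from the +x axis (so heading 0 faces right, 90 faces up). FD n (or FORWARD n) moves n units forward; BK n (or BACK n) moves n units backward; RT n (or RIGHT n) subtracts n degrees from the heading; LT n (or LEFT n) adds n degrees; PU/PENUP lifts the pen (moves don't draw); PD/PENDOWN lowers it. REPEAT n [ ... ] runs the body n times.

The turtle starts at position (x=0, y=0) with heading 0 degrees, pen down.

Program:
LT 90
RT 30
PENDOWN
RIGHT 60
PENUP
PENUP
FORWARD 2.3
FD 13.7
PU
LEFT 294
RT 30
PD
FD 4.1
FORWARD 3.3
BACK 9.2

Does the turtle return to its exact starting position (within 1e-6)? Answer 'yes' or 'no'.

Executing turtle program step by step:
Start: pos=(0,0), heading=0, pen down
LT 90: heading 0 -> 90
RT 30: heading 90 -> 60
PD: pen down
RT 60: heading 60 -> 0
PU: pen up
PU: pen up
FD 2.3: (0,0) -> (2.3,0) [heading=0, move]
FD 13.7: (2.3,0) -> (16,0) [heading=0, move]
PU: pen up
LT 294: heading 0 -> 294
RT 30: heading 294 -> 264
PD: pen down
FD 4.1: (16,0) -> (15.571,-4.078) [heading=264, draw]
FD 3.3: (15.571,-4.078) -> (15.226,-7.359) [heading=264, draw]
BK 9.2: (15.226,-7.359) -> (16.188,1.79) [heading=264, draw]
Final: pos=(16.188,1.79), heading=264, 3 segment(s) drawn

Start position: (0, 0)
Final position: (16.188, 1.79)
Distance = 16.287; >= 1e-6 -> NOT closed

Answer: no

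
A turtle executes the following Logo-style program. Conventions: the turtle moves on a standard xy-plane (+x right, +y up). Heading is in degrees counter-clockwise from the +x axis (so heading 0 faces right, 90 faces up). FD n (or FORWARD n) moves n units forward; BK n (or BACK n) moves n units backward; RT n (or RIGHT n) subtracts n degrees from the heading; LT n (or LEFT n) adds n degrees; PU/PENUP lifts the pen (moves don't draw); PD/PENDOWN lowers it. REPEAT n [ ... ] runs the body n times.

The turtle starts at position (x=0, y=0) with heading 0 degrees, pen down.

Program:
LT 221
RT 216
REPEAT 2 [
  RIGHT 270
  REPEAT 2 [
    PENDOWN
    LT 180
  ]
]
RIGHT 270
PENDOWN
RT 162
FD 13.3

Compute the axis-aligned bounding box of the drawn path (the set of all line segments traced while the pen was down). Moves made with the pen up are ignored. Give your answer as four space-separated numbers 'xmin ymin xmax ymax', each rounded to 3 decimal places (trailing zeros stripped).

Executing turtle program step by step:
Start: pos=(0,0), heading=0, pen down
LT 221: heading 0 -> 221
RT 216: heading 221 -> 5
REPEAT 2 [
  -- iteration 1/2 --
  RT 270: heading 5 -> 95
  REPEAT 2 [
    -- iteration 1/2 --
    PD: pen down
    LT 180: heading 95 -> 275
    -- iteration 2/2 --
    PD: pen down
    LT 180: heading 275 -> 95
  ]
  -- iteration 2/2 --
  RT 270: heading 95 -> 185
  REPEAT 2 [
    -- iteration 1/2 --
    PD: pen down
    LT 180: heading 185 -> 5
    -- iteration 2/2 --
    PD: pen down
    LT 180: heading 5 -> 185
  ]
]
RT 270: heading 185 -> 275
PD: pen down
RT 162: heading 275 -> 113
FD 13.3: (0,0) -> (-5.197,12.243) [heading=113, draw]
Final: pos=(-5.197,12.243), heading=113, 1 segment(s) drawn

Segment endpoints: x in {-5.197, 0}, y in {0, 12.243}
xmin=-5.197, ymin=0, xmax=0, ymax=12.243

Answer: -5.197 0 0 12.243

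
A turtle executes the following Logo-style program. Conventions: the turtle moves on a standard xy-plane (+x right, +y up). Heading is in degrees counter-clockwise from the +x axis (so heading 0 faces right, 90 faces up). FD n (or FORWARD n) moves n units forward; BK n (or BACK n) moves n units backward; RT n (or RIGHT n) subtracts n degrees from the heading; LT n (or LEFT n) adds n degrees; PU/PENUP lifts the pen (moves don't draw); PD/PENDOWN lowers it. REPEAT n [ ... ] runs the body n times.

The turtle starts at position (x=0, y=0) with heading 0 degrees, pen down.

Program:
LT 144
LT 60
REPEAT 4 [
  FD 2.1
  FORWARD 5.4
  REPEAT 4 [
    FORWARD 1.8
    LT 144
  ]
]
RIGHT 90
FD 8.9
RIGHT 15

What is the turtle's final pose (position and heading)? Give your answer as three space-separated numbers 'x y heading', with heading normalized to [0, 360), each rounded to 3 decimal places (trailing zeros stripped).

Answer: -10.831 -7.878 243

Derivation:
Executing turtle program step by step:
Start: pos=(0,0), heading=0, pen down
LT 144: heading 0 -> 144
LT 60: heading 144 -> 204
REPEAT 4 [
  -- iteration 1/4 --
  FD 2.1: (0,0) -> (-1.918,-0.854) [heading=204, draw]
  FD 5.4: (-1.918,-0.854) -> (-6.852,-3.051) [heading=204, draw]
  REPEAT 4 [
    -- iteration 1/4 --
    FD 1.8: (-6.852,-3.051) -> (-8.496,-3.783) [heading=204, draw]
    LT 144: heading 204 -> 348
    -- iteration 2/4 --
    FD 1.8: (-8.496,-3.783) -> (-6.735,-4.157) [heading=348, draw]
    LT 144: heading 348 -> 132
    -- iteration 3/4 --
    FD 1.8: (-6.735,-4.157) -> (-7.94,-2.819) [heading=132, draw]
    LT 144: heading 132 -> 276
    -- iteration 4/4 --
    FD 1.8: (-7.94,-2.819) -> (-7.752,-4.609) [heading=276, draw]
    LT 144: heading 276 -> 60
  ]
  -- iteration 2/4 --
  FD 2.1: (-7.752,-4.609) -> (-6.702,-2.791) [heading=60, draw]
  FD 5.4: (-6.702,-2.791) -> (-4.002,1.886) [heading=60, draw]
  REPEAT 4 [
    -- iteration 1/4 --
    FD 1.8: (-4.002,1.886) -> (-3.102,3.445) [heading=60, draw]
    LT 144: heading 60 -> 204
    -- iteration 2/4 --
    FD 1.8: (-3.102,3.445) -> (-4.746,2.713) [heading=204, draw]
    LT 144: heading 204 -> 348
    -- iteration 3/4 --
    FD 1.8: (-4.746,2.713) -> (-2.985,2.338) [heading=348, draw]
    LT 144: heading 348 -> 132
    -- iteration 4/4 --
    FD 1.8: (-2.985,2.338) -> (-4.19,3.676) [heading=132, draw]
    LT 144: heading 132 -> 276
  ]
  -- iteration 3/4 --
  FD 2.1: (-4.19,3.676) -> (-3.97,1.587) [heading=276, draw]
  FD 5.4: (-3.97,1.587) -> (-3.406,-3.783) [heading=276, draw]
  REPEAT 4 [
    -- iteration 1/4 --
    FD 1.8: (-3.406,-3.783) -> (-3.218,-5.573) [heading=276, draw]
    LT 144: heading 276 -> 60
    -- iteration 2/4 --
    FD 1.8: (-3.218,-5.573) -> (-2.318,-4.014) [heading=60, draw]
    LT 144: heading 60 -> 204
    -- iteration 3/4 --
    FD 1.8: (-2.318,-4.014) -> (-3.962,-4.746) [heading=204, draw]
    LT 144: heading 204 -> 348
    -- iteration 4/4 --
    FD 1.8: (-3.962,-4.746) -> (-2.201,-5.121) [heading=348, draw]
    LT 144: heading 348 -> 132
  ]
  -- iteration 4/4 --
  FD 2.1: (-2.201,-5.121) -> (-3.607,-3.56) [heading=132, draw]
  FD 5.4: (-3.607,-3.56) -> (-7.22,0.453) [heading=132, draw]
  REPEAT 4 [
    -- iteration 1/4 --
    FD 1.8: (-7.22,0.453) -> (-8.424,1.791) [heading=132, draw]
    LT 144: heading 132 -> 276
    -- iteration 2/4 --
    FD 1.8: (-8.424,1.791) -> (-8.236,0) [heading=276, draw]
    LT 144: heading 276 -> 60
    -- iteration 3/4 --
    FD 1.8: (-8.236,0) -> (-7.336,1.559) [heading=60, draw]
    LT 144: heading 60 -> 204
    -- iteration 4/4 --
    FD 1.8: (-7.336,1.559) -> (-8.98,0.827) [heading=204, draw]
    LT 144: heading 204 -> 348
  ]
]
RT 90: heading 348 -> 258
FD 8.9: (-8.98,0.827) -> (-10.831,-7.878) [heading=258, draw]
RT 15: heading 258 -> 243
Final: pos=(-10.831,-7.878), heading=243, 25 segment(s) drawn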